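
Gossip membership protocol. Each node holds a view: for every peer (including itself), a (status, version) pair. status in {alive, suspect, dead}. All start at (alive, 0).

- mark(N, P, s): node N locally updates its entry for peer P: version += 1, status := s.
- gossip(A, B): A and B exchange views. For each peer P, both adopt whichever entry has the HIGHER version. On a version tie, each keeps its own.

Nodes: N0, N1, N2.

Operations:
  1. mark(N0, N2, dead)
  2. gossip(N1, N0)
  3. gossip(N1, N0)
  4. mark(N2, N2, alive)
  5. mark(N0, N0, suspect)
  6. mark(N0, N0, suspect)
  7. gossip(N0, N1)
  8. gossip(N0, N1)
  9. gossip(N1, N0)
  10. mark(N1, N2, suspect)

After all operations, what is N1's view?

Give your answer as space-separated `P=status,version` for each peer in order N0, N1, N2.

Answer: N0=suspect,2 N1=alive,0 N2=suspect,2

Derivation:
Op 1: N0 marks N2=dead -> (dead,v1)
Op 2: gossip N1<->N0 -> N1.N0=(alive,v0) N1.N1=(alive,v0) N1.N2=(dead,v1) | N0.N0=(alive,v0) N0.N1=(alive,v0) N0.N2=(dead,v1)
Op 3: gossip N1<->N0 -> N1.N0=(alive,v0) N1.N1=(alive,v0) N1.N2=(dead,v1) | N0.N0=(alive,v0) N0.N1=(alive,v0) N0.N2=(dead,v1)
Op 4: N2 marks N2=alive -> (alive,v1)
Op 5: N0 marks N0=suspect -> (suspect,v1)
Op 6: N0 marks N0=suspect -> (suspect,v2)
Op 7: gossip N0<->N1 -> N0.N0=(suspect,v2) N0.N1=(alive,v0) N0.N2=(dead,v1) | N1.N0=(suspect,v2) N1.N1=(alive,v0) N1.N2=(dead,v1)
Op 8: gossip N0<->N1 -> N0.N0=(suspect,v2) N0.N1=(alive,v0) N0.N2=(dead,v1) | N1.N0=(suspect,v2) N1.N1=(alive,v0) N1.N2=(dead,v1)
Op 9: gossip N1<->N0 -> N1.N0=(suspect,v2) N1.N1=(alive,v0) N1.N2=(dead,v1) | N0.N0=(suspect,v2) N0.N1=(alive,v0) N0.N2=(dead,v1)
Op 10: N1 marks N2=suspect -> (suspect,v2)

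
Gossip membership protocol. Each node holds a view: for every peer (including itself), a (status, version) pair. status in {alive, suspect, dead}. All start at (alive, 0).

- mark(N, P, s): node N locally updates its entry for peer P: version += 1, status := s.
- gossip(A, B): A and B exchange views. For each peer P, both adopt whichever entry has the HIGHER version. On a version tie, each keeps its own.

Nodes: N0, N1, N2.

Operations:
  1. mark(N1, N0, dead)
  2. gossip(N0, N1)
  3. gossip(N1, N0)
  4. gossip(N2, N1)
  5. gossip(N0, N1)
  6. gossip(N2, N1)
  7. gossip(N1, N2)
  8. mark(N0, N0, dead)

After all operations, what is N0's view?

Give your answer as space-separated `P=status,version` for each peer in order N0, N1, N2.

Op 1: N1 marks N0=dead -> (dead,v1)
Op 2: gossip N0<->N1 -> N0.N0=(dead,v1) N0.N1=(alive,v0) N0.N2=(alive,v0) | N1.N0=(dead,v1) N1.N1=(alive,v0) N1.N2=(alive,v0)
Op 3: gossip N1<->N0 -> N1.N0=(dead,v1) N1.N1=(alive,v0) N1.N2=(alive,v0) | N0.N0=(dead,v1) N0.N1=(alive,v0) N0.N2=(alive,v0)
Op 4: gossip N2<->N1 -> N2.N0=(dead,v1) N2.N1=(alive,v0) N2.N2=(alive,v0) | N1.N0=(dead,v1) N1.N1=(alive,v0) N1.N2=(alive,v0)
Op 5: gossip N0<->N1 -> N0.N0=(dead,v1) N0.N1=(alive,v0) N0.N2=(alive,v0) | N1.N0=(dead,v1) N1.N1=(alive,v0) N1.N2=(alive,v0)
Op 6: gossip N2<->N1 -> N2.N0=(dead,v1) N2.N1=(alive,v0) N2.N2=(alive,v0) | N1.N0=(dead,v1) N1.N1=(alive,v0) N1.N2=(alive,v0)
Op 7: gossip N1<->N2 -> N1.N0=(dead,v1) N1.N1=(alive,v0) N1.N2=(alive,v0) | N2.N0=(dead,v1) N2.N1=(alive,v0) N2.N2=(alive,v0)
Op 8: N0 marks N0=dead -> (dead,v2)

Answer: N0=dead,2 N1=alive,0 N2=alive,0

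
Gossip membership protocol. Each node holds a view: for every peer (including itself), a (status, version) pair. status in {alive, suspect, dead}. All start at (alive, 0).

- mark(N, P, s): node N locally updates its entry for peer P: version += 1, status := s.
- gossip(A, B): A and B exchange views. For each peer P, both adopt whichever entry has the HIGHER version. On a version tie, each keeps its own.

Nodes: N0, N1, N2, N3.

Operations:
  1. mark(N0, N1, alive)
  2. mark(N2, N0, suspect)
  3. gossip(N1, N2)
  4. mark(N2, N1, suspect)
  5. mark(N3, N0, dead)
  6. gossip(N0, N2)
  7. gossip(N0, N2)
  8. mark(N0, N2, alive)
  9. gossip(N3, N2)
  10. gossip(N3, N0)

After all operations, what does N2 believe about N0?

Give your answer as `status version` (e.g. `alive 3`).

Op 1: N0 marks N1=alive -> (alive,v1)
Op 2: N2 marks N0=suspect -> (suspect,v1)
Op 3: gossip N1<->N2 -> N1.N0=(suspect,v1) N1.N1=(alive,v0) N1.N2=(alive,v0) N1.N3=(alive,v0) | N2.N0=(suspect,v1) N2.N1=(alive,v0) N2.N2=(alive,v0) N2.N3=(alive,v0)
Op 4: N2 marks N1=suspect -> (suspect,v1)
Op 5: N3 marks N0=dead -> (dead,v1)
Op 6: gossip N0<->N2 -> N0.N0=(suspect,v1) N0.N1=(alive,v1) N0.N2=(alive,v0) N0.N3=(alive,v0) | N2.N0=(suspect,v1) N2.N1=(suspect,v1) N2.N2=(alive,v0) N2.N3=(alive,v0)
Op 7: gossip N0<->N2 -> N0.N0=(suspect,v1) N0.N1=(alive,v1) N0.N2=(alive,v0) N0.N3=(alive,v0) | N2.N0=(suspect,v1) N2.N1=(suspect,v1) N2.N2=(alive,v0) N2.N3=(alive,v0)
Op 8: N0 marks N2=alive -> (alive,v1)
Op 9: gossip N3<->N2 -> N3.N0=(dead,v1) N3.N1=(suspect,v1) N3.N2=(alive,v0) N3.N3=(alive,v0) | N2.N0=(suspect,v1) N2.N1=(suspect,v1) N2.N2=(alive,v0) N2.N3=(alive,v0)
Op 10: gossip N3<->N0 -> N3.N0=(dead,v1) N3.N1=(suspect,v1) N3.N2=(alive,v1) N3.N3=(alive,v0) | N0.N0=(suspect,v1) N0.N1=(alive,v1) N0.N2=(alive,v1) N0.N3=(alive,v0)

Answer: suspect 1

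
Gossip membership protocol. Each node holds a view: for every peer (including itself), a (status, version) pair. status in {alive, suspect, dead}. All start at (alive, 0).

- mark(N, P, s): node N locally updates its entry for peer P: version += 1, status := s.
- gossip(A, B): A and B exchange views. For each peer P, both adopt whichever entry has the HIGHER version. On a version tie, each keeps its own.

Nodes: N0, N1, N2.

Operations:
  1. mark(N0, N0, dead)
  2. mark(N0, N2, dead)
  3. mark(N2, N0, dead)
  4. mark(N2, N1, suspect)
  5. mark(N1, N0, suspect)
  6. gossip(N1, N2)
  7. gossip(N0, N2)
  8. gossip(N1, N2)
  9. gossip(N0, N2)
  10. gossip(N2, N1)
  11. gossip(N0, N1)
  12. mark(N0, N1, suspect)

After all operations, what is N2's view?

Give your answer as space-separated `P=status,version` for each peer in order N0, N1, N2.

Answer: N0=dead,1 N1=suspect,1 N2=dead,1

Derivation:
Op 1: N0 marks N0=dead -> (dead,v1)
Op 2: N0 marks N2=dead -> (dead,v1)
Op 3: N2 marks N0=dead -> (dead,v1)
Op 4: N2 marks N1=suspect -> (suspect,v1)
Op 5: N1 marks N0=suspect -> (suspect,v1)
Op 6: gossip N1<->N2 -> N1.N0=(suspect,v1) N1.N1=(suspect,v1) N1.N2=(alive,v0) | N2.N0=(dead,v1) N2.N1=(suspect,v1) N2.N2=(alive,v0)
Op 7: gossip N0<->N2 -> N0.N0=(dead,v1) N0.N1=(suspect,v1) N0.N2=(dead,v1) | N2.N0=(dead,v1) N2.N1=(suspect,v1) N2.N2=(dead,v1)
Op 8: gossip N1<->N2 -> N1.N0=(suspect,v1) N1.N1=(suspect,v1) N1.N2=(dead,v1) | N2.N0=(dead,v1) N2.N1=(suspect,v1) N2.N2=(dead,v1)
Op 9: gossip N0<->N2 -> N0.N0=(dead,v1) N0.N1=(suspect,v1) N0.N2=(dead,v1) | N2.N0=(dead,v1) N2.N1=(suspect,v1) N2.N2=(dead,v1)
Op 10: gossip N2<->N1 -> N2.N0=(dead,v1) N2.N1=(suspect,v1) N2.N2=(dead,v1) | N1.N0=(suspect,v1) N1.N1=(suspect,v1) N1.N2=(dead,v1)
Op 11: gossip N0<->N1 -> N0.N0=(dead,v1) N0.N1=(suspect,v1) N0.N2=(dead,v1) | N1.N0=(suspect,v1) N1.N1=(suspect,v1) N1.N2=(dead,v1)
Op 12: N0 marks N1=suspect -> (suspect,v2)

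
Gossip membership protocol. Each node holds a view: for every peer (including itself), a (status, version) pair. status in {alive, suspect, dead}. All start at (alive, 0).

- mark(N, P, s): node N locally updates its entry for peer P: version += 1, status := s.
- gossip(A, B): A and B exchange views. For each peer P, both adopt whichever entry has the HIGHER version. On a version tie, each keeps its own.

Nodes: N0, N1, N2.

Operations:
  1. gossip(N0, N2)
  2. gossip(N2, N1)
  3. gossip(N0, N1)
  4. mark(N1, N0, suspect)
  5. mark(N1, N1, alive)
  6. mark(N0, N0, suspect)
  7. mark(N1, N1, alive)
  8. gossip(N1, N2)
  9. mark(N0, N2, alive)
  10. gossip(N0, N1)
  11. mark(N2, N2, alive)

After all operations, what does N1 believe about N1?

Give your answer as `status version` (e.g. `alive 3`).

Answer: alive 2

Derivation:
Op 1: gossip N0<->N2 -> N0.N0=(alive,v0) N0.N1=(alive,v0) N0.N2=(alive,v0) | N2.N0=(alive,v0) N2.N1=(alive,v0) N2.N2=(alive,v0)
Op 2: gossip N2<->N1 -> N2.N0=(alive,v0) N2.N1=(alive,v0) N2.N2=(alive,v0) | N1.N0=(alive,v0) N1.N1=(alive,v0) N1.N2=(alive,v0)
Op 3: gossip N0<->N1 -> N0.N0=(alive,v0) N0.N1=(alive,v0) N0.N2=(alive,v0) | N1.N0=(alive,v0) N1.N1=(alive,v0) N1.N2=(alive,v0)
Op 4: N1 marks N0=suspect -> (suspect,v1)
Op 5: N1 marks N1=alive -> (alive,v1)
Op 6: N0 marks N0=suspect -> (suspect,v1)
Op 7: N1 marks N1=alive -> (alive,v2)
Op 8: gossip N1<->N2 -> N1.N0=(suspect,v1) N1.N1=(alive,v2) N1.N2=(alive,v0) | N2.N0=(suspect,v1) N2.N1=(alive,v2) N2.N2=(alive,v0)
Op 9: N0 marks N2=alive -> (alive,v1)
Op 10: gossip N0<->N1 -> N0.N0=(suspect,v1) N0.N1=(alive,v2) N0.N2=(alive,v1) | N1.N0=(suspect,v1) N1.N1=(alive,v2) N1.N2=(alive,v1)
Op 11: N2 marks N2=alive -> (alive,v1)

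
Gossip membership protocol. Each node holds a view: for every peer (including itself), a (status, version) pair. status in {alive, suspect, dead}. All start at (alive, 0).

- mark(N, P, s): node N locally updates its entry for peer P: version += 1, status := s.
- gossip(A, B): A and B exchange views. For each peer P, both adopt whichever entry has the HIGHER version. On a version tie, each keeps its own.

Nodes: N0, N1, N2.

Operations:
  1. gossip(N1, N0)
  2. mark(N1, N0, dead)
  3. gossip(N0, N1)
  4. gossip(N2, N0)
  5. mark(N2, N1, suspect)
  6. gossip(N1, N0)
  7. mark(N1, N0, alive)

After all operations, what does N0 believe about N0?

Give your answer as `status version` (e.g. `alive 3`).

Answer: dead 1

Derivation:
Op 1: gossip N1<->N0 -> N1.N0=(alive,v0) N1.N1=(alive,v0) N1.N2=(alive,v0) | N0.N0=(alive,v0) N0.N1=(alive,v0) N0.N2=(alive,v0)
Op 2: N1 marks N0=dead -> (dead,v1)
Op 3: gossip N0<->N1 -> N0.N0=(dead,v1) N0.N1=(alive,v0) N0.N2=(alive,v0) | N1.N0=(dead,v1) N1.N1=(alive,v0) N1.N2=(alive,v0)
Op 4: gossip N2<->N0 -> N2.N0=(dead,v1) N2.N1=(alive,v0) N2.N2=(alive,v0) | N0.N0=(dead,v1) N0.N1=(alive,v0) N0.N2=(alive,v0)
Op 5: N2 marks N1=suspect -> (suspect,v1)
Op 6: gossip N1<->N0 -> N1.N0=(dead,v1) N1.N1=(alive,v0) N1.N2=(alive,v0) | N0.N0=(dead,v1) N0.N1=(alive,v0) N0.N2=(alive,v0)
Op 7: N1 marks N0=alive -> (alive,v2)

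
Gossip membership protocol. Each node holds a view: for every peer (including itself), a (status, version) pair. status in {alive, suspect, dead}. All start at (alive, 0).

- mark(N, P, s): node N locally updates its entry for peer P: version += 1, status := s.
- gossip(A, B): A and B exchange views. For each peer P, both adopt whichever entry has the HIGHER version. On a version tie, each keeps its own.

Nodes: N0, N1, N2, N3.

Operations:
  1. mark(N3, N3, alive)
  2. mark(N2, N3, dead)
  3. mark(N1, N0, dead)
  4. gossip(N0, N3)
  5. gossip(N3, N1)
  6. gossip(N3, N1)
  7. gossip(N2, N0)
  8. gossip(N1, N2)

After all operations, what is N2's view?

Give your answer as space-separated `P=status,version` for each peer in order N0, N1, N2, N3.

Op 1: N3 marks N3=alive -> (alive,v1)
Op 2: N2 marks N3=dead -> (dead,v1)
Op 3: N1 marks N0=dead -> (dead,v1)
Op 4: gossip N0<->N3 -> N0.N0=(alive,v0) N0.N1=(alive,v0) N0.N2=(alive,v0) N0.N3=(alive,v1) | N3.N0=(alive,v0) N3.N1=(alive,v0) N3.N2=(alive,v0) N3.N3=(alive,v1)
Op 5: gossip N3<->N1 -> N3.N0=(dead,v1) N3.N1=(alive,v0) N3.N2=(alive,v0) N3.N3=(alive,v1) | N1.N0=(dead,v1) N1.N1=(alive,v0) N1.N2=(alive,v0) N1.N3=(alive,v1)
Op 6: gossip N3<->N1 -> N3.N0=(dead,v1) N3.N1=(alive,v0) N3.N2=(alive,v0) N3.N3=(alive,v1) | N1.N0=(dead,v1) N1.N1=(alive,v0) N1.N2=(alive,v0) N1.N3=(alive,v1)
Op 7: gossip N2<->N0 -> N2.N0=(alive,v0) N2.N1=(alive,v0) N2.N2=(alive,v0) N2.N3=(dead,v1) | N0.N0=(alive,v0) N0.N1=(alive,v0) N0.N2=(alive,v0) N0.N3=(alive,v1)
Op 8: gossip N1<->N2 -> N1.N0=(dead,v1) N1.N1=(alive,v0) N1.N2=(alive,v0) N1.N3=(alive,v1) | N2.N0=(dead,v1) N2.N1=(alive,v0) N2.N2=(alive,v0) N2.N3=(dead,v1)

Answer: N0=dead,1 N1=alive,0 N2=alive,0 N3=dead,1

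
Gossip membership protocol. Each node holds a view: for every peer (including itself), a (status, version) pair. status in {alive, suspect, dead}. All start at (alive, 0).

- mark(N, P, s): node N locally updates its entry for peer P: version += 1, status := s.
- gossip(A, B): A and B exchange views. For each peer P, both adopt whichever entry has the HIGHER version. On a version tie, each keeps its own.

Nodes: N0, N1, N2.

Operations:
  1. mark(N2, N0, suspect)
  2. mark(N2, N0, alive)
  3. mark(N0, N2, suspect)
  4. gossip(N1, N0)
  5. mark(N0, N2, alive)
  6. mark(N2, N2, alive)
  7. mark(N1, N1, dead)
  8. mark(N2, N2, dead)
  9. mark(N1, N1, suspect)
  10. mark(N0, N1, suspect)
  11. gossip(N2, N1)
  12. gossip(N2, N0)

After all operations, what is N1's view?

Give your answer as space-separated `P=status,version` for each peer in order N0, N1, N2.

Op 1: N2 marks N0=suspect -> (suspect,v1)
Op 2: N2 marks N0=alive -> (alive,v2)
Op 3: N0 marks N2=suspect -> (suspect,v1)
Op 4: gossip N1<->N0 -> N1.N0=(alive,v0) N1.N1=(alive,v0) N1.N2=(suspect,v1) | N0.N0=(alive,v0) N0.N1=(alive,v0) N0.N2=(suspect,v1)
Op 5: N0 marks N2=alive -> (alive,v2)
Op 6: N2 marks N2=alive -> (alive,v1)
Op 7: N1 marks N1=dead -> (dead,v1)
Op 8: N2 marks N2=dead -> (dead,v2)
Op 9: N1 marks N1=suspect -> (suspect,v2)
Op 10: N0 marks N1=suspect -> (suspect,v1)
Op 11: gossip N2<->N1 -> N2.N0=(alive,v2) N2.N1=(suspect,v2) N2.N2=(dead,v2) | N1.N0=(alive,v2) N1.N1=(suspect,v2) N1.N2=(dead,v2)
Op 12: gossip N2<->N0 -> N2.N0=(alive,v2) N2.N1=(suspect,v2) N2.N2=(dead,v2) | N0.N0=(alive,v2) N0.N1=(suspect,v2) N0.N2=(alive,v2)

Answer: N0=alive,2 N1=suspect,2 N2=dead,2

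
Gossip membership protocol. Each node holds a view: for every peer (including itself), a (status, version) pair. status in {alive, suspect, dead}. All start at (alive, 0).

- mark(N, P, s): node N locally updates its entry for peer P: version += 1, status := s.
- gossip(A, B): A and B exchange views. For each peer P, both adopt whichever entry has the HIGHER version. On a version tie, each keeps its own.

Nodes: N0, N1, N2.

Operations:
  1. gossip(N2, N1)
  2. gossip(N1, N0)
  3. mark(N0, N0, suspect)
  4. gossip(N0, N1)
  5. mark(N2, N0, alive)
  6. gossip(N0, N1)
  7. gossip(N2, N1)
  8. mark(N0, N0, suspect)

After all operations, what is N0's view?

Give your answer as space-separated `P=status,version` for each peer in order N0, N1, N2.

Op 1: gossip N2<->N1 -> N2.N0=(alive,v0) N2.N1=(alive,v0) N2.N2=(alive,v0) | N1.N0=(alive,v0) N1.N1=(alive,v0) N1.N2=(alive,v0)
Op 2: gossip N1<->N0 -> N1.N0=(alive,v0) N1.N1=(alive,v0) N1.N2=(alive,v0) | N0.N0=(alive,v0) N0.N1=(alive,v0) N0.N2=(alive,v0)
Op 3: N0 marks N0=suspect -> (suspect,v1)
Op 4: gossip N0<->N1 -> N0.N0=(suspect,v1) N0.N1=(alive,v0) N0.N2=(alive,v0) | N1.N0=(suspect,v1) N1.N1=(alive,v0) N1.N2=(alive,v0)
Op 5: N2 marks N0=alive -> (alive,v1)
Op 6: gossip N0<->N1 -> N0.N0=(suspect,v1) N0.N1=(alive,v0) N0.N2=(alive,v0) | N1.N0=(suspect,v1) N1.N1=(alive,v0) N1.N2=(alive,v0)
Op 7: gossip N2<->N1 -> N2.N0=(alive,v1) N2.N1=(alive,v0) N2.N2=(alive,v0) | N1.N0=(suspect,v1) N1.N1=(alive,v0) N1.N2=(alive,v0)
Op 8: N0 marks N0=suspect -> (suspect,v2)

Answer: N0=suspect,2 N1=alive,0 N2=alive,0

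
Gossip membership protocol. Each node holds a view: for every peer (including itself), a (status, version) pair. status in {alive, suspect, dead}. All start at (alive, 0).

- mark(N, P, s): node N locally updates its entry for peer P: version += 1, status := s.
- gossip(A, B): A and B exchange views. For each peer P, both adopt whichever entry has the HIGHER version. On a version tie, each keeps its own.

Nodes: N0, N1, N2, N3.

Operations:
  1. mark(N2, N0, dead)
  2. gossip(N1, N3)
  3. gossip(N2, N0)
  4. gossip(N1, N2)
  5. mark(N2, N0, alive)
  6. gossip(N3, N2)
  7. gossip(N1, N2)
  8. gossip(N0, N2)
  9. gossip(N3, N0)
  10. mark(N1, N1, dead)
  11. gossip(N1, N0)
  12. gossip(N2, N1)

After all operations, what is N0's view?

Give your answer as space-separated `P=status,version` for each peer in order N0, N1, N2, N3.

Answer: N0=alive,2 N1=dead,1 N2=alive,0 N3=alive,0

Derivation:
Op 1: N2 marks N0=dead -> (dead,v1)
Op 2: gossip N1<->N3 -> N1.N0=(alive,v0) N1.N1=(alive,v0) N1.N2=(alive,v0) N1.N3=(alive,v0) | N3.N0=(alive,v0) N3.N1=(alive,v0) N3.N2=(alive,v0) N3.N3=(alive,v0)
Op 3: gossip N2<->N0 -> N2.N0=(dead,v1) N2.N1=(alive,v0) N2.N2=(alive,v0) N2.N3=(alive,v0) | N0.N0=(dead,v1) N0.N1=(alive,v0) N0.N2=(alive,v0) N0.N3=(alive,v0)
Op 4: gossip N1<->N2 -> N1.N0=(dead,v1) N1.N1=(alive,v0) N1.N2=(alive,v0) N1.N3=(alive,v0) | N2.N0=(dead,v1) N2.N1=(alive,v0) N2.N2=(alive,v0) N2.N3=(alive,v0)
Op 5: N2 marks N0=alive -> (alive,v2)
Op 6: gossip N3<->N2 -> N3.N0=(alive,v2) N3.N1=(alive,v0) N3.N2=(alive,v0) N3.N3=(alive,v0) | N2.N0=(alive,v2) N2.N1=(alive,v0) N2.N2=(alive,v0) N2.N3=(alive,v0)
Op 7: gossip N1<->N2 -> N1.N0=(alive,v2) N1.N1=(alive,v0) N1.N2=(alive,v0) N1.N3=(alive,v0) | N2.N0=(alive,v2) N2.N1=(alive,v0) N2.N2=(alive,v0) N2.N3=(alive,v0)
Op 8: gossip N0<->N2 -> N0.N0=(alive,v2) N0.N1=(alive,v0) N0.N2=(alive,v0) N0.N3=(alive,v0) | N2.N0=(alive,v2) N2.N1=(alive,v0) N2.N2=(alive,v0) N2.N3=(alive,v0)
Op 9: gossip N3<->N0 -> N3.N0=(alive,v2) N3.N1=(alive,v0) N3.N2=(alive,v0) N3.N3=(alive,v0) | N0.N0=(alive,v2) N0.N1=(alive,v0) N0.N2=(alive,v0) N0.N3=(alive,v0)
Op 10: N1 marks N1=dead -> (dead,v1)
Op 11: gossip N1<->N0 -> N1.N0=(alive,v2) N1.N1=(dead,v1) N1.N2=(alive,v0) N1.N3=(alive,v0) | N0.N0=(alive,v2) N0.N1=(dead,v1) N0.N2=(alive,v0) N0.N3=(alive,v0)
Op 12: gossip N2<->N1 -> N2.N0=(alive,v2) N2.N1=(dead,v1) N2.N2=(alive,v0) N2.N3=(alive,v0) | N1.N0=(alive,v2) N1.N1=(dead,v1) N1.N2=(alive,v0) N1.N3=(alive,v0)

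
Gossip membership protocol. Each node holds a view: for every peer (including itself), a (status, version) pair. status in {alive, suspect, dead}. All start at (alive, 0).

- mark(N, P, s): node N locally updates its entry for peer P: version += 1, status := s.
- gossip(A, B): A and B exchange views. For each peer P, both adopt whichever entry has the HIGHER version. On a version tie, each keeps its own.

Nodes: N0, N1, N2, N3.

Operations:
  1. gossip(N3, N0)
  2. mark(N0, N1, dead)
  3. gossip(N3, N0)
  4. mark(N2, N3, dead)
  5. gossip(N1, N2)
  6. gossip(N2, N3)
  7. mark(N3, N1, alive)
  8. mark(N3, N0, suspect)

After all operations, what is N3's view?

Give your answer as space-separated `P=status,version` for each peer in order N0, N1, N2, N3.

Op 1: gossip N3<->N0 -> N3.N0=(alive,v0) N3.N1=(alive,v0) N3.N2=(alive,v0) N3.N3=(alive,v0) | N0.N0=(alive,v0) N0.N1=(alive,v0) N0.N2=(alive,v0) N0.N3=(alive,v0)
Op 2: N0 marks N1=dead -> (dead,v1)
Op 3: gossip N3<->N0 -> N3.N0=(alive,v0) N3.N1=(dead,v1) N3.N2=(alive,v0) N3.N3=(alive,v0) | N0.N0=(alive,v0) N0.N1=(dead,v1) N0.N2=(alive,v0) N0.N3=(alive,v0)
Op 4: N2 marks N3=dead -> (dead,v1)
Op 5: gossip N1<->N2 -> N1.N0=(alive,v0) N1.N1=(alive,v0) N1.N2=(alive,v0) N1.N3=(dead,v1) | N2.N0=(alive,v0) N2.N1=(alive,v0) N2.N2=(alive,v0) N2.N3=(dead,v1)
Op 6: gossip N2<->N3 -> N2.N0=(alive,v0) N2.N1=(dead,v1) N2.N2=(alive,v0) N2.N3=(dead,v1) | N3.N0=(alive,v0) N3.N1=(dead,v1) N3.N2=(alive,v0) N3.N3=(dead,v1)
Op 7: N3 marks N1=alive -> (alive,v2)
Op 8: N3 marks N0=suspect -> (suspect,v1)

Answer: N0=suspect,1 N1=alive,2 N2=alive,0 N3=dead,1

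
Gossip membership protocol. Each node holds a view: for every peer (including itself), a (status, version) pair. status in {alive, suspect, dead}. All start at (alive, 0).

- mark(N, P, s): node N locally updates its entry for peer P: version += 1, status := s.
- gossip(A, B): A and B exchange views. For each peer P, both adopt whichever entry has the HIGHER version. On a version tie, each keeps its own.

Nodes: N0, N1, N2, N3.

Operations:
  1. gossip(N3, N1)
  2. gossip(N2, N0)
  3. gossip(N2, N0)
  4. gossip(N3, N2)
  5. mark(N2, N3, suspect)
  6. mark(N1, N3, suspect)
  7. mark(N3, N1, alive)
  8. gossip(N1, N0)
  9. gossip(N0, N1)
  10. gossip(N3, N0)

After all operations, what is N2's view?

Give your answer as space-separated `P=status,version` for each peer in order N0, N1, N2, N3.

Answer: N0=alive,0 N1=alive,0 N2=alive,0 N3=suspect,1

Derivation:
Op 1: gossip N3<->N1 -> N3.N0=(alive,v0) N3.N1=(alive,v0) N3.N2=(alive,v0) N3.N3=(alive,v0) | N1.N0=(alive,v0) N1.N1=(alive,v0) N1.N2=(alive,v0) N1.N3=(alive,v0)
Op 2: gossip N2<->N0 -> N2.N0=(alive,v0) N2.N1=(alive,v0) N2.N2=(alive,v0) N2.N3=(alive,v0) | N0.N0=(alive,v0) N0.N1=(alive,v0) N0.N2=(alive,v0) N0.N3=(alive,v0)
Op 3: gossip N2<->N0 -> N2.N0=(alive,v0) N2.N1=(alive,v0) N2.N2=(alive,v0) N2.N3=(alive,v0) | N0.N0=(alive,v0) N0.N1=(alive,v0) N0.N2=(alive,v0) N0.N3=(alive,v0)
Op 4: gossip N3<->N2 -> N3.N0=(alive,v0) N3.N1=(alive,v0) N3.N2=(alive,v0) N3.N3=(alive,v0) | N2.N0=(alive,v0) N2.N1=(alive,v0) N2.N2=(alive,v0) N2.N3=(alive,v0)
Op 5: N2 marks N3=suspect -> (suspect,v1)
Op 6: N1 marks N3=suspect -> (suspect,v1)
Op 7: N3 marks N1=alive -> (alive,v1)
Op 8: gossip N1<->N0 -> N1.N0=(alive,v0) N1.N1=(alive,v0) N1.N2=(alive,v0) N1.N3=(suspect,v1) | N0.N0=(alive,v0) N0.N1=(alive,v0) N0.N2=(alive,v0) N0.N3=(suspect,v1)
Op 9: gossip N0<->N1 -> N0.N0=(alive,v0) N0.N1=(alive,v0) N0.N2=(alive,v0) N0.N3=(suspect,v1) | N1.N0=(alive,v0) N1.N1=(alive,v0) N1.N2=(alive,v0) N1.N3=(suspect,v1)
Op 10: gossip N3<->N0 -> N3.N0=(alive,v0) N3.N1=(alive,v1) N3.N2=(alive,v0) N3.N3=(suspect,v1) | N0.N0=(alive,v0) N0.N1=(alive,v1) N0.N2=(alive,v0) N0.N3=(suspect,v1)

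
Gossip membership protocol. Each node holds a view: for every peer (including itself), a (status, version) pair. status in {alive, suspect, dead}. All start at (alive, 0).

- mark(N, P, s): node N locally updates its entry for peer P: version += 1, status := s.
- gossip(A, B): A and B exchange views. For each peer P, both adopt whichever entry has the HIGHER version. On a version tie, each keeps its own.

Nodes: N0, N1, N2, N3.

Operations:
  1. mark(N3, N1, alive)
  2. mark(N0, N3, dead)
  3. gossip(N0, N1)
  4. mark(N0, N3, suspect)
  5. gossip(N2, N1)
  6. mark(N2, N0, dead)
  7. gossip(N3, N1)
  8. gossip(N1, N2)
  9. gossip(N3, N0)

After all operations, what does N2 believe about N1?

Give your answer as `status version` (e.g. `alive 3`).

Op 1: N3 marks N1=alive -> (alive,v1)
Op 2: N0 marks N3=dead -> (dead,v1)
Op 3: gossip N0<->N1 -> N0.N0=(alive,v0) N0.N1=(alive,v0) N0.N2=(alive,v0) N0.N3=(dead,v1) | N1.N0=(alive,v0) N1.N1=(alive,v0) N1.N2=(alive,v0) N1.N3=(dead,v1)
Op 4: N0 marks N3=suspect -> (suspect,v2)
Op 5: gossip N2<->N1 -> N2.N0=(alive,v0) N2.N1=(alive,v0) N2.N2=(alive,v0) N2.N3=(dead,v1) | N1.N0=(alive,v0) N1.N1=(alive,v0) N1.N2=(alive,v0) N1.N3=(dead,v1)
Op 6: N2 marks N0=dead -> (dead,v1)
Op 7: gossip N3<->N1 -> N3.N0=(alive,v0) N3.N1=(alive,v1) N3.N2=(alive,v0) N3.N3=(dead,v1) | N1.N0=(alive,v0) N1.N1=(alive,v1) N1.N2=(alive,v0) N1.N3=(dead,v1)
Op 8: gossip N1<->N2 -> N1.N0=(dead,v1) N1.N1=(alive,v1) N1.N2=(alive,v0) N1.N3=(dead,v1) | N2.N0=(dead,v1) N2.N1=(alive,v1) N2.N2=(alive,v0) N2.N3=(dead,v1)
Op 9: gossip N3<->N0 -> N3.N0=(alive,v0) N3.N1=(alive,v1) N3.N2=(alive,v0) N3.N3=(suspect,v2) | N0.N0=(alive,v0) N0.N1=(alive,v1) N0.N2=(alive,v0) N0.N3=(suspect,v2)

Answer: alive 1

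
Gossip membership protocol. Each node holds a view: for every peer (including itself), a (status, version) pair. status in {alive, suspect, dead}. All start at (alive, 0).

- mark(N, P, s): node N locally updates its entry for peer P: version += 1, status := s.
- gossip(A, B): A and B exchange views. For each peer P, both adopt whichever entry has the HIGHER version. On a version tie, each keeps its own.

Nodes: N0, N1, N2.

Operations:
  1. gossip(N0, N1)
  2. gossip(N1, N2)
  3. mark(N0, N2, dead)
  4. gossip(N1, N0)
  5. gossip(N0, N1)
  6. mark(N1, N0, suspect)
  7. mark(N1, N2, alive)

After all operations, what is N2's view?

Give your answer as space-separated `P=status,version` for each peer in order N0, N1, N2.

Answer: N0=alive,0 N1=alive,0 N2=alive,0

Derivation:
Op 1: gossip N0<->N1 -> N0.N0=(alive,v0) N0.N1=(alive,v0) N0.N2=(alive,v0) | N1.N0=(alive,v0) N1.N1=(alive,v0) N1.N2=(alive,v0)
Op 2: gossip N1<->N2 -> N1.N0=(alive,v0) N1.N1=(alive,v0) N1.N2=(alive,v0) | N2.N0=(alive,v0) N2.N1=(alive,v0) N2.N2=(alive,v0)
Op 3: N0 marks N2=dead -> (dead,v1)
Op 4: gossip N1<->N0 -> N1.N0=(alive,v0) N1.N1=(alive,v0) N1.N2=(dead,v1) | N0.N0=(alive,v0) N0.N1=(alive,v0) N0.N2=(dead,v1)
Op 5: gossip N0<->N1 -> N0.N0=(alive,v0) N0.N1=(alive,v0) N0.N2=(dead,v1) | N1.N0=(alive,v0) N1.N1=(alive,v0) N1.N2=(dead,v1)
Op 6: N1 marks N0=suspect -> (suspect,v1)
Op 7: N1 marks N2=alive -> (alive,v2)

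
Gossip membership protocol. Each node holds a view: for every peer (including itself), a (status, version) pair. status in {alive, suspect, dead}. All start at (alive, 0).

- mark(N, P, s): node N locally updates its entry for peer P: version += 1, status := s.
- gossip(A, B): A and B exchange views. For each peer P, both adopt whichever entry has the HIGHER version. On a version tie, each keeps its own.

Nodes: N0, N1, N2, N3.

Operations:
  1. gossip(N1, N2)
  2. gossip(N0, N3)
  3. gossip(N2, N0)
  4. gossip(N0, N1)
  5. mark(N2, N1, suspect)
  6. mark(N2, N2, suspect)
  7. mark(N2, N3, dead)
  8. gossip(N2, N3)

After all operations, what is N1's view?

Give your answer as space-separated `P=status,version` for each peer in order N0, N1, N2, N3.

Answer: N0=alive,0 N1=alive,0 N2=alive,0 N3=alive,0

Derivation:
Op 1: gossip N1<->N2 -> N1.N0=(alive,v0) N1.N1=(alive,v0) N1.N2=(alive,v0) N1.N3=(alive,v0) | N2.N0=(alive,v0) N2.N1=(alive,v0) N2.N2=(alive,v0) N2.N3=(alive,v0)
Op 2: gossip N0<->N3 -> N0.N0=(alive,v0) N0.N1=(alive,v0) N0.N2=(alive,v0) N0.N3=(alive,v0) | N3.N0=(alive,v0) N3.N1=(alive,v0) N3.N2=(alive,v0) N3.N3=(alive,v0)
Op 3: gossip N2<->N0 -> N2.N0=(alive,v0) N2.N1=(alive,v0) N2.N2=(alive,v0) N2.N3=(alive,v0) | N0.N0=(alive,v0) N0.N1=(alive,v0) N0.N2=(alive,v0) N0.N3=(alive,v0)
Op 4: gossip N0<->N1 -> N0.N0=(alive,v0) N0.N1=(alive,v0) N0.N2=(alive,v0) N0.N3=(alive,v0) | N1.N0=(alive,v0) N1.N1=(alive,v0) N1.N2=(alive,v0) N1.N3=(alive,v0)
Op 5: N2 marks N1=suspect -> (suspect,v1)
Op 6: N2 marks N2=suspect -> (suspect,v1)
Op 7: N2 marks N3=dead -> (dead,v1)
Op 8: gossip N2<->N3 -> N2.N0=(alive,v0) N2.N1=(suspect,v1) N2.N2=(suspect,v1) N2.N3=(dead,v1) | N3.N0=(alive,v0) N3.N1=(suspect,v1) N3.N2=(suspect,v1) N3.N3=(dead,v1)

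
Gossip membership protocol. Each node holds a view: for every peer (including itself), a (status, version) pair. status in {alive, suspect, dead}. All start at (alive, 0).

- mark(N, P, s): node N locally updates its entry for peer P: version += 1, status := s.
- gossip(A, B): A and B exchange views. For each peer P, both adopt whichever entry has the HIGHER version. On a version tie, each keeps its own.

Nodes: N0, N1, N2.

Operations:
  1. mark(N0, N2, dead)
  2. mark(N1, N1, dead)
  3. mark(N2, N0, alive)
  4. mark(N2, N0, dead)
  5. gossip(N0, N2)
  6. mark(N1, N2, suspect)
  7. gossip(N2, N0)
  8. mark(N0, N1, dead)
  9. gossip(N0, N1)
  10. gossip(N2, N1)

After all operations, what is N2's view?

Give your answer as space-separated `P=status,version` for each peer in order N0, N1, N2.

Op 1: N0 marks N2=dead -> (dead,v1)
Op 2: N1 marks N1=dead -> (dead,v1)
Op 3: N2 marks N0=alive -> (alive,v1)
Op 4: N2 marks N0=dead -> (dead,v2)
Op 5: gossip N0<->N2 -> N0.N0=(dead,v2) N0.N1=(alive,v0) N0.N2=(dead,v1) | N2.N0=(dead,v2) N2.N1=(alive,v0) N2.N2=(dead,v1)
Op 6: N1 marks N2=suspect -> (suspect,v1)
Op 7: gossip N2<->N0 -> N2.N0=(dead,v2) N2.N1=(alive,v0) N2.N2=(dead,v1) | N0.N0=(dead,v2) N0.N1=(alive,v0) N0.N2=(dead,v1)
Op 8: N0 marks N1=dead -> (dead,v1)
Op 9: gossip N0<->N1 -> N0.N0=(dead,v2) N0.N1=(dead,v1) N0.N2=(dead,v1) | N1.N0=(dead,v2) N1.N1=(dead,v1) N1.N2=(suspect,v1)
Op 10: gossip N2<->N1 -> N2.N0=(dead,v2) N2.N1=(dead,v1) N2.N2=(dead,v1) | N1.N0=(dead,v2) N1.N1=(dead,v1) N1.N2=(suspect,v1)

Answer: N0=dead,2 N1=dead,1 N2=dead,1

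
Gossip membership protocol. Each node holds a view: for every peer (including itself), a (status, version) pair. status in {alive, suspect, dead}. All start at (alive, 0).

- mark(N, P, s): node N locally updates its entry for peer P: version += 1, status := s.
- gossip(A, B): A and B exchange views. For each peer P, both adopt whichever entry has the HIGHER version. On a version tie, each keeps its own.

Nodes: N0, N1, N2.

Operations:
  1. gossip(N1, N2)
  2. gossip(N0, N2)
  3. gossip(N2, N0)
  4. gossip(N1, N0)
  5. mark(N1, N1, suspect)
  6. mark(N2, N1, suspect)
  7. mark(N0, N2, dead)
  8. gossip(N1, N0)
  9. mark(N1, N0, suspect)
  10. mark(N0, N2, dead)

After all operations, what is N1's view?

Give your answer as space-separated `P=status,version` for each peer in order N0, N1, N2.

Answer: N0=suspect,1 N1=suspect,1 N2=dead,1

Derivation:
Op 1: gossip N1<->N2 -> N1.N0=(alive,v0) N1.N1=(alive,v0) N1.N2=(alive,v0) | N2.N0=(alive,v0) N2.N1=(alive,v0) N2.N2=(alive,v0)
Op 2: gossip N0<->N2 -> N0.N0=(alive,v0) N0.N1=(alive,v0) N0.N2=(alive,v0) | N2.N0=(alive,v0) N2.N1=(alive,v0) N2.N2=(alive,v0)
Op 3: gossip N2<->N0 -> N2.N0=(alive,v0) N2.N1=(alive,v0) N2.N2=(alive,v0) | N0.N0=(alive,v0) N0.N1=(alive,v0) N0.N2=(alive,v0)
Op 4: gossip N1<->N0 -> N1.N0=(alive,v0) N1.N1=(alive,v0) N1.N2=(alive,v0) | N0.N0=(alive,v0) N0.N1=(alive,v0) N0.N2=(alive,v0)
Op 5: N1 marks N1=suspect -> (suspect,v1)
Op 6: N2 marks N1=suspect -> (suspect,v1)
Op 7: N0 marks N2=dead -> (dead,v1)
Op 8: gossip N1<->N0 -> N1.N0=(alive,v0) N1.N1=(suspect,v1) N1.N2=(dead,v1) | N0.N0=(alive,v0) N0.N1=(suspect,v1) N0.N2=(dead,v1)
Op 9: N1 marks N0=suspect -> (suspect,v1)
Op 10: N0 marks N2=dead -> (dead,v2)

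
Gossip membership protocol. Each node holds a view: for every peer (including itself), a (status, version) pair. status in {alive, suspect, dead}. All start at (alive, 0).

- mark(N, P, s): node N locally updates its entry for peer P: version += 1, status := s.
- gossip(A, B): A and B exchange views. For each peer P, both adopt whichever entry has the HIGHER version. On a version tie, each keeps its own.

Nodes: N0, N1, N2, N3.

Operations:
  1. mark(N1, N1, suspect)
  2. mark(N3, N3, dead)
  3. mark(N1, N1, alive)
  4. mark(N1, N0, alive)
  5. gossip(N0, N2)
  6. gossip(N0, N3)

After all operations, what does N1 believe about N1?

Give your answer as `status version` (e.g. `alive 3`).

Answer: alive 2

Derivation:
Op 1: N1 marks N1=suspect -> (suspect,v1)
Op 2: N3 marks N3=dead -> (dead,v1)
Op 3: N1 marks N1=alive -> (alive,v2)
Op 4: N1 marks N0=alive -> (alive,v1)
Op 5: gossip N0<->N2 -> N0.N0=(alive,v0) N0.N1=(alive,v0) N0.N2=(alive,v0) N0.N3=(alive,v0) | N2.N0=(alive,v0) N2.N1=(alive,v0) N2.N2=(alive,v0) N2.N3=(alive,v0)
Op 6: gossip N0<->N3 -> N0.N0=(alive,v0) N0.N1=(alive,v0) N0.N2=(alive,v0) N0.N3=(dead,v1) | N3.N0=(alive,v0) N3.N1=(alive,v0) N3.N2=(alive,v0) N3.N3=(dead,v1)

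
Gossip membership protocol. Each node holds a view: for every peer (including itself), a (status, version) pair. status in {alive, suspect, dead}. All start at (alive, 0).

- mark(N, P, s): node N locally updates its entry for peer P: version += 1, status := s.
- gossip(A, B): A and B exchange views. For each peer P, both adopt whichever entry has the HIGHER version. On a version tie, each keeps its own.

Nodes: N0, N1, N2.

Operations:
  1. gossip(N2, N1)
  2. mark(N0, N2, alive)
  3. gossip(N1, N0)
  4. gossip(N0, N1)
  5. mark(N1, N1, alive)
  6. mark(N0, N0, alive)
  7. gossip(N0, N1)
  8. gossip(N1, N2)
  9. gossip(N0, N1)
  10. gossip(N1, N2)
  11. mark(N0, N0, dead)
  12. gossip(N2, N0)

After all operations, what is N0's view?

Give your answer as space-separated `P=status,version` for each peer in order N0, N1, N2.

Answer: N0=dead,2 N1=alive,1 N2=alive,1

Derivation:
Op 1: gossip N2<->N1 -> N2.N0=(alive,v0) N2.N1=(alive,v0) N2.N2=(alive,v0) | N1.N0=(alive,v0) N1.N1=(alive,v0) N1.N2=(alive,v0)
Op 2: N0 marks N2=alive -> (alive,v1)
Op 3: gossip N1<->N0 -> N1.N0=(alive,v0) N1.N1=(alive,v0) N1.N2=(alive,v1) | N0.N0=(alive,v0) N0.N1=(alive,v0) N0.N2=(alive,v1)
Op 4: gossip N0<->N1 -> N0.N0=(alive,v0) N0.N1=(alive,v0) N0.N2=(alive,v1) | N1.N0=(alive,v0) N1.N1=(alive,v0) N1.N2=(alive,v1)
Op 5: N1 marks N1=alive -> (alive,v1)
Op 6: N0 marks N0=alive -> (alive,v1)
Op 7: gossip N0<->N1 -> N0.N0=(alive,v1) N0.N1=(alive,v1) N0.N2=(alive,v1) | N1.N0=(alive,v1) N1.N1=(alive,v1) N1.N2=(alive,v1)
Op 8: gossip N1<->N2 -> N1.N0=(alive,v1) N1.N1=(alive,v1) N1.N2=(alive,v1) | N2.N0=(alive,v1) N2.N1=(alive,v1) N2.N2=(alive,v1)
Op 9: gossip N0<->N1 -> N0.N0=(alive,v1) N0.N1=(alive,v1) N0.N2=(alive,v1) | N1.N0=(alive,v1) N1.N1=(alive,v1) N1.N2=(alive,v1)
Op 10: gossip N1<->N2 -> N1.N0=(alive,v1) N1.N1=(alive,v1) N1.N2=(alive,v1) | N2.N0=(alive,v1) N2.N1=(alive,v1) N2.N2=(alive,v1)
Op 11: N0 marks N0=dead -> (dead,v2)
Op 12: gossip N2<->N0 -> N2.N0=(dead,v2) N2.N1=(alive,v1) N2.N2=(alive,v1) | N0.N0=(dead,v2) N0.N1=(alive,v1) N0.N2=(alive,v1)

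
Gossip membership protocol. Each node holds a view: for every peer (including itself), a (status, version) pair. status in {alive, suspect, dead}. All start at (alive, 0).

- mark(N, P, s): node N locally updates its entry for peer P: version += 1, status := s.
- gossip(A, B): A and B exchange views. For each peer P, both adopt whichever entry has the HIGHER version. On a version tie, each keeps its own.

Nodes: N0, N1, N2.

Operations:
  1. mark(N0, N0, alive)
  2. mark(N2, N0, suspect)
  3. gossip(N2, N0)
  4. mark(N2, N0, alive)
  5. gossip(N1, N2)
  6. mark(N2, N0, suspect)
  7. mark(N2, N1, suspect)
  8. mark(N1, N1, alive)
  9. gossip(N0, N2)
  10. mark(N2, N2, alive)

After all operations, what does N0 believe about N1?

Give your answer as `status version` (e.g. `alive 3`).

Answer: suspect 1

Derivation:
Op 1: N0 marks N0=alive -> (alive,v1)
Op 2: N2 marks N0=suspect -> (suspect,v1)
Op 3: gossip N2<->N0 -> N2.N0=(suspect,v1) N2.N1=(alive,v0) N2.N2=(alive,v0) | N0.N0=(alive,v1) N0.N1=(alive,v0) N0.N2=(alive,v0)
Op 4: N2 marks N0=alive -> (alive,v2)
Op 5: gossip N1<->N2 -> N1.N0=(alive,v2) N1.N1=(alive,v0) N1.N2=(alive,v0) | N2.N0=(alive,v2) N2.N1=(alive,v0) N2.N2=(alive,v0)
Op 6: N2 marks N0=suspect -> (suspect,v3)
Op 7: N2 marks N1=suspect -> (suspect,v1)
Op 8: N1 marks N1=alive -> (alive,v1)
Op 9: gossip N0<->N2 -> N0.N0=(suspect,v3) N0.N1=(suspect,v1) N0.N2=(alive,v0) | N2.N0=(suspect,v3) N2.N1=(suspect,v1) N2.N2=(alive,v0)
Op 10: N2 marks N2=alive -> (alive,v1)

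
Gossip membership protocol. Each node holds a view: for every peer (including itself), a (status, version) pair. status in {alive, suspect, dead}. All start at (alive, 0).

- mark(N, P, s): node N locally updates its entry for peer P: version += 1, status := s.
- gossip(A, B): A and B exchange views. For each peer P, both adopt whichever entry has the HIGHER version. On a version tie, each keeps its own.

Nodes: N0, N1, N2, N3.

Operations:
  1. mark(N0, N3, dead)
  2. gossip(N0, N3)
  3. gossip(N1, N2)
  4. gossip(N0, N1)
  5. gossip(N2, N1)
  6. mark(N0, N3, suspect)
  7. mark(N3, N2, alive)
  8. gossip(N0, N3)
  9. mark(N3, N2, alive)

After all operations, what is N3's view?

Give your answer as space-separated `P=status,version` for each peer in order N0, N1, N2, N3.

Op 1: N0 marks N3=dead -> (dead,v1)
Op 2: gossip N0<->N3 -> N0.N0=(alive,v0) N0.N1=(alive,v0) N0.N2=(alive,v0) N0.N3=(dead,v1) | N3.N0=(alive,v0) N3.N1=(alive,v0) N3.N2=(alive,v0) N3.N3=(dead,v1)
Op 3: gossip N1<->N2 -> N1.N0=(alive,v0) N1.N1=(alive,v0) N1.N2=(alive,v0) N1.N3=(alive,v0) | N2.N0=(alive,v0) N2.N1=(alive,v0) N2.N2=(alive,v0) N2.N3=(alive,v0)
Op 4: gossip N0<->N1 -> N0.N0=(alive,v0) N0.N1=(alive,v0) N0.N2=(alive,v0) N0.N3=(dead,v1) | N1.N0=(alive,v0) N1.N1=(alive,v0) N1.N2=(alive,v0) N1.N3=(dead,v1)
Op 5: gossip N2<->N1 -> N2.N0=(alive,v0) N2.N1=(alive,v0) N2.N2=(alive,v0) N2.N3=(dead,v1) | N1.N0=(alive,v0) N1.N1=(alive,v0) N1.N2=(alive,v0) N1.N3=(dead,v1)
Op 6: N0 marks N3=suspect -> (suspect,v2)
Op 7: N3 marks N2=alive -> (alive,v1)
Op 8: gossip N0<->N3 -> N0.N0=(alive,v0) N0.N1=(alive,v0) N0.N2=(alive,v1) N0.N3=(suspect,v2) | N3.N0=(alive,v0) N3.N1=(alive,v0) N3.N2=(alive,v1) N3.N3=(suspect,v2)
Op 9: N3 marks N2=alive -> (alive,v2)

Answer: N0=alive,0 N1=alive,0 N2=alive,2 N3=suspect,2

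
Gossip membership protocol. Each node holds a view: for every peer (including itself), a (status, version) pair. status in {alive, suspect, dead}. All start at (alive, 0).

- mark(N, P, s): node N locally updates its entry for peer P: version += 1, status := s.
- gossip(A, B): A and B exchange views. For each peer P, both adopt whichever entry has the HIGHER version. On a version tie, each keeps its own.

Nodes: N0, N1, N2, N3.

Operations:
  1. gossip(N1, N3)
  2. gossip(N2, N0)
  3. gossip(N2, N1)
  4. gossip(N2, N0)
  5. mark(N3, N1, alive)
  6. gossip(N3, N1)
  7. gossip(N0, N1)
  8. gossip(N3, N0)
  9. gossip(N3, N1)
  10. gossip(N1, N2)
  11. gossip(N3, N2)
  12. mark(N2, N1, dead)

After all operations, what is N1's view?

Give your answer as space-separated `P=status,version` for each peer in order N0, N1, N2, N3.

Answer: N0=alive,0 N1=alive,1 N2=alive,0 N3=alive,0

Derivation:
Op 1: gossip N1<->N3 -> N1.N0=(alive,v0) N1.N1=(alive,v0) N1.N2=(alive,v0) N1.N3=(alive,v0) | N3.N0=(alive,v0) N3.N1=(alive,v0) N3.N2=(alive,v0) N3.N3=(alive,v0)
Op 2: gossip N2<->N0 -> N2.N0=(alive,v0) N2.N1=(alive,v0) N2.N2=(alive,v0) N2.N3=(alive,v0) | N0.N0=(alive,v0) N0.N1=(alive,v0) N0.N2=(alive,v0) N0.N3=(alive,v0)
Op 3: gossip N2<->N1 -> N2.N0=(alive,v0) N2.N1=(alive,v0) N2.N2=(alive,v0) N2.N3=(alive,v0) | N1.N0=(alive,v0) N1.N1=(alive,v0) N1.N2=(alive,v0) N1.N3=(alive,v0)
Op 4: gossip N2<->N0 -> N2.N0=(alive,v0) N2.N1=(alive,v0) N2.N2=(alive,v0) N2.N3=(alive,v0) | N0.N0=(alive,v0) N0.N1=(alive,v0) N0.N2=(alive,v0) N0.N3=(alive,v0)
Op 5: N3 marks N1=alive -> (alive,v1)
Op 6: gossip N3<->N1 -> N3.N0=(alive,v0) N3.N1=(alive,v1) N3.N2=(alive,v0) N3.N3=(alive,v0) | N1.N0=(alive,v0) N1.N1=(alive,v1) N1.N2=(alive,v0) N1.N3=(alive,v0)
Op 7: gossip N0<->N1 -> N0.N0=(alive,v0) N0.N1=(alive,v1) N0.N2=(alive,v0) N0.N3=(alive,v0) | N1.N0=(alive,v0) N1.N1=(alive,v1) N1.N2=(alive,v0) N1.N3=(alive,v0)
Op 8: gossip N3<->N0 -> N3.N0=(alive,v0) N3.N1=(alive,v1) N3.N2=(alive,v0) N3.N3=(alive,v0) | N0.N0=(alive,v0) N0.N1=(alive,v1) N0.N2=(alive,v0) N0.N3=(alive,v0)
Op 9: gossip N3<->N1 -> N3.N0=(alive,v0) N3.N1=(alive,v1) N3.N2=(alive,v0) N3.N3=(alive,v0) | N1.N0=(alive,v0) N1.N1=(alive,v1) N1.N2=(alive,v0) N1.N3=(alive,v0)
Op 10: gossip N1<->N2 -> N1.N0=(alive,v0) N1.N1=(alive,v1) N1.N2=(alive,v0) N1.N3=(alive,v0) | N2.N0=(alive,v0) N2.N1=(alive,v1) N2.N2=(alive,v0) N2.N3=(alive,v0)
Op 11: gossip N3<->N2 -> N3.N0=(alive,v0) N3.N1=(alive,v1) N3.N2=(alive,v0) N3.N3=(alive,v0) | N2.N0=(alive,v0) N2.N1=(alive,v1) N2.N2=(alive,v0) N2.N3=(alive,v0)
Op 12: N2 marks N1=dead -> (dead,v2)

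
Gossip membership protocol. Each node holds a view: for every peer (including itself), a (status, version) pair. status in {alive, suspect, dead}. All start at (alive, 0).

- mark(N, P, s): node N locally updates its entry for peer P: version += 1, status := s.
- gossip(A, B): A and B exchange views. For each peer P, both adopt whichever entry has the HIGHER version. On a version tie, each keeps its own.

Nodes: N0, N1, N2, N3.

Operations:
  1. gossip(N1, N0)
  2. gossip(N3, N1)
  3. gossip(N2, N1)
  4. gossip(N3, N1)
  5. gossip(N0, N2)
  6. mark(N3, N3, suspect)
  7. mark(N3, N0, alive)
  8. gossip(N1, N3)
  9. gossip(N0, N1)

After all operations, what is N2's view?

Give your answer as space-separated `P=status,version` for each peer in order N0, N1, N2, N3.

Answer: N0=alive,0 N1=alive,0 N2=alive,0 N3=alive,0

Derivation:
Op 1: gossip N1<->N0 -> N1.N0=(alive,v0) N1.N1=(alive,v0) N1.N2=(alive,v0) N1.N3=(alive,v0) | N0.N0=(alive,v0) N0.N1=(alive,v0) N0.N2=(alive,v0) N0.N3=(alive,v0)
Op 2: gossip N3<->N1 -> N3.N0=(alive,v0) N3.N1=(alive,v0) N3.N2=(alive,v0) N3.N3=(alive,v0) | N1.N0=(alive,v0) N1.N1=(alive,v0) N1.N2=(alive,v0) N1.N3=(alive,v0)
Op 3: gossip N2<->N1 -> N2.N0=(alive,v0) N2.N1=(alive,v0) N2.N2=(alive,v0) N2.N3=(alive,v0) | N1.N0=(alive,v0) N1.N1=(alive,v0) N1.N2=(alive,v0) N1.N3=(alive,v0)
Op 4: gossip N3<->N1 -> N3.N0=(alive,v0) N3.N1=(alive,v0) N3.N2=(alive,v0) N3.N3=(alive,v0) | N1.N0=(alive,v0) N1.N1=(alive,v0) N1.N2=(alive,v0) N1.N3=(alive,v0)
Op 5: gossip N0<->N2 -> N0.N0=(alive,v0) N0.N1=(alive,v0) N0.N2=(alive,v0) N0.N3=(alive,v0) | N2.N0=(alive,v0) N2.N1=(alive,v0) N2.N2=(alive,v0) N2.N3=(alive,v0)
Op 6: N3 marks N3=suspect -> (suspect,v1)
Op 7: N3 marks N0=alive -> (alive,v1)
Op 8: gossip N1<->N3 -> N1.N0=(alive,v1) N1.N1=(alive,v0) N1.N2=(alive,v0) N1.N3=(suspect,v1) | N3.N0=(alive,v1) N3.N1=(alive,v0) N3.N2=(alive,v0) N3.N3=(suspect,v1)
Op 9: gossip N0<->N1 -> N0.N0=(alive,v1) N0.N1=(alive,v0) N0.N2=(alive,v0) N0.N3=(suspect,v1) | N1.N0=(alive,v1) N1.N1=(alive,v0) N1.N2=(alive,v0) N1.N3=(suspect,v1)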